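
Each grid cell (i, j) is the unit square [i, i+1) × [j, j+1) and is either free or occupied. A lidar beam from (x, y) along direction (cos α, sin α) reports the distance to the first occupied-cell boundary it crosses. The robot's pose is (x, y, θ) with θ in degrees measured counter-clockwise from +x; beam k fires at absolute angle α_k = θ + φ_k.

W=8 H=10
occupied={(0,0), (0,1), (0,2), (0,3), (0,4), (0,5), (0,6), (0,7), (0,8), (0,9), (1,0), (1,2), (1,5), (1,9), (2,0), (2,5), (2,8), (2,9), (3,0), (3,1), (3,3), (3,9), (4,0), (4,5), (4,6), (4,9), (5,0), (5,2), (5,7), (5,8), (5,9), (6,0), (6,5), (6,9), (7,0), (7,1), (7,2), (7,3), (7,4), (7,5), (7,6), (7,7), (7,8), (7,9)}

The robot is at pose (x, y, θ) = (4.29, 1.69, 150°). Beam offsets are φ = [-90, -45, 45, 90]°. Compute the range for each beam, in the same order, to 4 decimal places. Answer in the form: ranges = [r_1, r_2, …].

beam 1: φ=-90°, α=60°
  d=(0.5000,0.8660)  start (4,1)  tX=1.4200 tY=0.3580  stride 1/|dx|=2.0000 1/|dy|=1.1547
    cross y-line → (4,2), t=0.3580
    cross x-line → (5,2), t=1.4200 (wall)
  → r_1 = 1.4200
beam 2: φ=-45°, α=105°
  d=(-0.2588,0.9659)  start (4,1)  tX=1.1205 tY=0.3209  stride 1/|dx|=3.8637 1/|dy|=1.0353
    cross y-line → (4,2), t=0.3209
    cross x-line → (3,2), t=1.1205
    cross y-line → (3,3), t=1.3562 (wall)
  → r_2 = 1.3562
beam 3: φ=45°, α=195°
  d=(-0.9659,-0.2588)  start (4,1)  tX=0.3002 tY=2.6660  stride 1/|dx|=1.0353 1/|dy|=3.8637
    cross x-line → (3,1), t=0.3002 (wall)
  → r_3 = 0.3002
beam 4: φ=90°, α=240°
  d=(-0.5000,-0.8660)  start (4,1)  tX=0.5800 tY=0.7967  stride 1/|dx|=2.0000 1/|dy|=1.1547
    cross x-line → (3,1), t=0.5800 (wall)
  → r_4 = 0.5800

ranges = [1.4200, 1.3562, 0.3002, 0.5800]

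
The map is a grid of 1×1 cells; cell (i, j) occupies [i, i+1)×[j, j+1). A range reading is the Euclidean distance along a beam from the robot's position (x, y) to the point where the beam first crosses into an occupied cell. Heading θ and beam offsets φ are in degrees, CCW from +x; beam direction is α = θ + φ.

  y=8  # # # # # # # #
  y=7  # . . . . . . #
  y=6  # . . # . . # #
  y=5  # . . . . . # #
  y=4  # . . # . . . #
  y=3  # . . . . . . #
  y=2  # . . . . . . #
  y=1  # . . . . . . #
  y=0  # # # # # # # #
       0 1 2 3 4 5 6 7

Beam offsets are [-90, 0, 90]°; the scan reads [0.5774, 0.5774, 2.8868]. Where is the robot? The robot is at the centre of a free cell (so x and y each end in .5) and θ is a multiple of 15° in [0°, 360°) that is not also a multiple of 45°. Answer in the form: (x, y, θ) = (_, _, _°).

Enumerate (i+0.5, j+0.5, θ) over the 38 free cells and 16 admissible headings. For each, cast all 3 beams and compare to the given ranges.
  (2.5, 1.5, 255°): beam 1 = 1.5529 ≠ 0.5774 ✗
  (2.5, 7.5, 300°): beam 1 = 1.7321 ≠ 0.5774 ✗
  (4.5, 1.5, 195°): beam 1 = 2.5882 ≠ 0.5774 ✗
  (3.5, 5.5, 15°): beam 1 = 0.5176 ≠ 0.5774 ✗
  …
  (6.5, 7.5, 120°): r_1=0.5774, r_2=0.5774, r_3=2.8868 — all match ✓
Only this pose fits every beam.

(x, y, θ) = (6.5, 7.5, 120°)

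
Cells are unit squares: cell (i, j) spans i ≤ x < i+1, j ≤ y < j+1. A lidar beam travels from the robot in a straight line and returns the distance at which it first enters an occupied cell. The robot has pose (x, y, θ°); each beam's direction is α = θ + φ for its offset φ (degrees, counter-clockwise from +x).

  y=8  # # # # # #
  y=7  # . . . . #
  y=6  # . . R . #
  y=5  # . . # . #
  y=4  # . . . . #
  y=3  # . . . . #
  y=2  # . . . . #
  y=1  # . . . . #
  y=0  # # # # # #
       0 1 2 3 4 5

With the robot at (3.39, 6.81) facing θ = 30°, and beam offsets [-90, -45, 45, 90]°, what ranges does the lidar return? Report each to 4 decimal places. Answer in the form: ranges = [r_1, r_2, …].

ranges = [0.9353, 1.6668, 1.2320, 1.3741]

beam 1: φ=-90°, α=300°
  direction (0.5000, -0.8660); cell (3,6); t to first gridline: x 1.2200, y 0.9353 (then +2.0000 / +1.1547)
    (3,5) via y @ 0.9353  # hit
  → r_1 = 0.9353
beam 2: φ=-45°, α=345°
  direction (0.9659, -0.2588); cell (3,6); t to first gridline: x 0.6315, y 3.1296 (then +1.0353 / +3.8637)
    (4,6) via x @ 0.6315
    (5,6) via x @ 1.6668  # hit
  → r_2 = 1.6668
beam 3: φ=45°, α=75°
  direction (0.2588, 0.9659); cell (3,6); t to first gridline: x 2.3569, y 0.1967 (then +3.8637 / +1.0353)
    (3,7) via y @ 0.1967
    (3,8) via y @ 1.2320  # hit
  → r_3 = 1.2320
beam 4: φ=90°, α=120°
  direction (-0.5000, 0.8660); cell (3,6); t to first gridline: x 0.7800, y 0.2194 (then +2.0000 / +1.1547)
    (3,7) via y @ 0.2194
    (2,7) via x @ 0.7800
    (2,8) via y @ 1.3741  # hit
  → r_4 = 1.3741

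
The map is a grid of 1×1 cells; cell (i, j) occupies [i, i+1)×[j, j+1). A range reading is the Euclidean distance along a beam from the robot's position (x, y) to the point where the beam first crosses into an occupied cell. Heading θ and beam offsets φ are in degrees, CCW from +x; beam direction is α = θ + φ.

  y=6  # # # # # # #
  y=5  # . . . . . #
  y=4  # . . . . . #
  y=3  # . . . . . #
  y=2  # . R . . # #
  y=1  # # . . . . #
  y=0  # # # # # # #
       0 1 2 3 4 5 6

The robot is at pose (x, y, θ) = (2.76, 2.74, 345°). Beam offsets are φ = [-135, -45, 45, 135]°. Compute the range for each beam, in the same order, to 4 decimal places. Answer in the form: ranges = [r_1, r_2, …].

beam 1: φ=-135°, α=210°
  d=(-0.8660,-0.5000)  start (2,2)  tX=0.8776 tY=1.4800  stride 1/|dx|=1.1547 1/|dy|=2.0000
    cross x-line → (1,2), t=0.8776
    cross y-line → (1,1), t=1.4800 (wall)
  → r_1 = 1.4800
beam 2: φ=-45°, α=300°
  d=(0.5000,-0.8660)  start (2,2)  tX=0.4800 tY=0.8545  stride 1/|dx|=2.0000 1/|dy|=1.1547
    cross x-line → (3,2), t=0.4800
    cross y-line → (3,1), t=0.8545
    cross y-line → (3,0), t=2.0092 (wall)
  → r_2 = 2.0092
beam 3: φ=45°, α=30°
  d=(0.8660,0.5000)  start (2,2)  tX=0.2771 tY=0.5200  stride 1/|dx|=1.1547 1/|dy|=2.0000
    cross x-line → (3,2), t=0.2771
    cross y-line → (3,3), t=0.5200
    cross x-line → (4,3), t=1.4318
    cross y-line → (4,4), t=2.5200
    cross x-line → (5,4), t=2.5865
    cross x-line → (6,4), t=3.7412 (wall)
  → r_3 = 3.7412
beam 4: φ=135°, α=120°
  d=(-0.5000,0.8660)  start (2,2)  tX=1.5200 tY=0.3002  stride 1/|dx|=2.0000 1/|dy|=1.1547
    cross y-line → (2,3), t=0.3002
    cross y-line → (2,4), t=1.4549
    cross x-line → (1,4), t=1.5200
    cross y-line → (1,5), t=2.6096
    cross x-line → (0,5), t=3.5200 (wall)
  → r_4 = 3.5200

ranges = [1.4800, 2.0092, 3.7412, 3.5200]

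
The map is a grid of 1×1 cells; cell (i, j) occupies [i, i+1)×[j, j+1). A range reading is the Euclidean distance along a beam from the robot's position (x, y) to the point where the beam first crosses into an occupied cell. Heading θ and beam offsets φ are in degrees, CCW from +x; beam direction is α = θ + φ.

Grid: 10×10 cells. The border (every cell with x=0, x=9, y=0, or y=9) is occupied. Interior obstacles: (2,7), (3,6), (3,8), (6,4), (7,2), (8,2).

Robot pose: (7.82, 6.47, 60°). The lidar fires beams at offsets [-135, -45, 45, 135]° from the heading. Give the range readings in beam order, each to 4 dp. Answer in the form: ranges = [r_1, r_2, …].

ranges = [3.5924, 1.2216, 2.6192, 7.0606]

beam 1: φ=-135°, α=285°
  cosα=0.2588 sinα=-0.9659 | (7,6) | tMaxX 0.6955 tMaxY 0.4866 | tΔX 3.8637 tΔY 1.0353
    t=0.4866 [y] (7,5)
    t=0.6955 [x] (8,5)
    t=1.5219 [y] (8,4)
    t=2.5571 [y] (8,3)
    t=3.5924 [y] (8,2) — stop
  → r_1 = 3.5924
beam 2: φ=-45°, α=15°
  cosα=0.9659 sinα=0.2588 | (7,6) | tMaxX 0.1863 tMaxY 2.0478 | tΔX 1.0353 tΔY 3.8637
    t=0.1863 [x] (8,6)
    t=1.2216 [x] (9,6) — stop
  → r_2 = 1.2216
beam 3: φ=45°, α=105°
  cosα=-0.2588 sinα=0.9659 | (7,6) | tMaxX 3.1682 tMaxY 0.5487 | tΔX 3.8637 tΔY 1.0353
    t=0.5487 [y] (7,7)
    t=1.5840 [y] (7,8)
    t=2.6192 [y] (7,9) — stop
  → r_3 = 2.6192
beam 4: φ=135°, α=195°
  cosα=-0.9659 sinα=-0.2588 | (7,6) | tMaxX 0.8489 tMaxY 1.8159 | tΔX 1.0353 tΔY 3.8637
    t=0.8489 [x] (6,6)
    t=1.8159 [y] (6,5)
    t=1.8842 [x] (5,5)
    t=2.9195 [x] (4,5)
    t=3.9548 [x] (3,5)
    t=4.9900 [x] (2,5)
    t=5.6796 [y] (2,4)
    t=6.0253 [x] (1,4)
    t=7.0606 [x] (0,4) — stop
  → r_4 = 7.0606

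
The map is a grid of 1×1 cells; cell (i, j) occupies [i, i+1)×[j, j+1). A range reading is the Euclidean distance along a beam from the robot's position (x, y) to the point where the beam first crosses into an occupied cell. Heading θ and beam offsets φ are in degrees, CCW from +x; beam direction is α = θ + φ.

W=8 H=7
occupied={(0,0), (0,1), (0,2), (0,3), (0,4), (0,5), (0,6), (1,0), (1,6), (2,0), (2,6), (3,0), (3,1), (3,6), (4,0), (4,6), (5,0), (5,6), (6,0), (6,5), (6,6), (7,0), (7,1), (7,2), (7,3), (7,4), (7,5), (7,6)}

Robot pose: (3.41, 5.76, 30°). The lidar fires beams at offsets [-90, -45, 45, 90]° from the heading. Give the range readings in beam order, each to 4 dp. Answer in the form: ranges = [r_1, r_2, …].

beam 1: φ=-90°, α=300°
  cosα=0.5000 sinα=-0.8660 | (3,5) | tMaxX 1.1800 tMaxY 0.8776 | tΔX 2.0000 tΔY 1.1547
    t=0.8776 [y] (3,4)
    t=1.1800 [x] (4,4)
    t=2.0323 [y] (4,3)
    t=3.1800 [x] (5,3)
    t=3.1870 [y] (5,2)
    t=4.3417 [y] (5,1)
    t=5.1800 [x] (6,1)
    t=5.4964 [y] (6,0) — stop
  → r_1 = 5.4964
beam 2: φ=-45°, α=345°
  cosα=0.9659 sinα=-0.2588 | (3,5) | tMaxX 0.6108 tMaxY 2.9364 | tΔX 1.0353 tΔY 3.8637
    t=0.6108 [x] (4,5)
    t=1.6461 [x] (5,5)
    t=2.6814 [x] (6,5) — stop
  → r_2 = 2.6814
beam 3: φ=45°, α=75°
  cosα=0.2588 sinα=0.9659 | (3,5) | tMaxX 2.2796 tMaxY 0.2485 | tΔX 3.8637 tΔY 1.0353
    t=0.2485 [y] (3,6) — stop
  → r_3 = 0.2485
beam 4: φ=90°, α=120°
  cosα=-0.5000 sinα=0.8660 | (3,5) | tMaxX 0.8200 tMaxY 0.2771 | tΔX 2.0000 tΔY 1.1547
    t=0.2771 [y] (3,6) — stop
  → r_4 = 0.2771

ranges = [5.4964, 2.6814, 0.2485, 0.2771]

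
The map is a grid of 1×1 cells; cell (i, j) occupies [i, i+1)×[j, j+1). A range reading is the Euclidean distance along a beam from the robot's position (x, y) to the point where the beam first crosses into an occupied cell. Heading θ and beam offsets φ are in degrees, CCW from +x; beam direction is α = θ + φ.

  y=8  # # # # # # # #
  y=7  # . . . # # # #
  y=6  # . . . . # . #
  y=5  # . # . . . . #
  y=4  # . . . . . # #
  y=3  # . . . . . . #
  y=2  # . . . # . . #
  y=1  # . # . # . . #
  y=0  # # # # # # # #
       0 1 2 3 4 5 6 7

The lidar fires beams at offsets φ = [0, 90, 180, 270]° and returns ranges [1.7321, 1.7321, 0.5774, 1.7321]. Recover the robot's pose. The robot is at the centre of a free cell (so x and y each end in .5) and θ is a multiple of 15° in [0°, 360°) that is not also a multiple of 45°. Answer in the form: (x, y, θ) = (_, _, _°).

Candidates: 33 free-cell centres × 16 headings = 528 poses. Raycast each; keep the one whose scan matches to 4 dp.
  (2.5, 3.5, 240°): beam 1 = 2.8868 ≠ 1.7321 ✗
  (2.5, 3.5, 165°): beam 1 = 1.5529 ≠ 1.7321 ✗
  (6.5, 3.5, 345°): beam 1 = 0.5176 ≠ 1.7321 ✗
  …
  (2.5, 6.5, 120°): r_1=1.7321, r_2=1.7321, r_3=0.5774, r_4=1.7321 — all match ✓
No second candidate reproduces the full scan.

(x, y, θ) = (2.5, 6.5, 120°)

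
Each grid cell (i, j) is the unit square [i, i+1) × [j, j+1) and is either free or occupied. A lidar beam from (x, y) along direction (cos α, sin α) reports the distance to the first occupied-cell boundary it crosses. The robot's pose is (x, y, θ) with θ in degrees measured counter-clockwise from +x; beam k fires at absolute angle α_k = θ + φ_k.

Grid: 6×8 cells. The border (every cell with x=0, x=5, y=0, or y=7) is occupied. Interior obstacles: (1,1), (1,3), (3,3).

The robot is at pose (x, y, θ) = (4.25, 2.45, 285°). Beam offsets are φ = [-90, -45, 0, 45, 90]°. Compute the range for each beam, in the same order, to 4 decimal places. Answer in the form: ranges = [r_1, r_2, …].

ranges = [2.3294, 1.6743, 1.5012, 0.8660, 0.7765]

beam 1: φ=-90°, α=195°
  direction (-0.9659, -0.2588); cell (4,2); t to first gridline: x 0.2588, y 1.7387 (then +1.0353 / +3.8637)
    (3,2) via x @ 0.2588
    (2,2) via x @ 1.2941
    (2,1) via y @ 1.7387
    (1,1) via x @ 2.3294  # hit
  → r_1 = 2.3294
beam 2: φ=-45°, α=240°
  direction (-0.5000, -0.8660); cell (4,2); t to first gridline: x 0.5000, y 0.5196 (then +2.0000 / +1.1547)
    (3,2) via x @ 0.5000
    (3,1) via y @ 0.5196
    (3,0) via y @ 1.6743  # hit
  → r_2 = 1.6743
beam 3: φ=0°, α=285°
  direction (0.2588, -0.9659); cell (4,2); t to first gridline: x 2.8978, y 0.4659 (then +3.8637 / +1.0353)
    (4,1) via y @ 0.4659
    (4,0) via y @ 1.5012  # hit
  → r_3 = 1.5012
beam 4: φ=45°, α=330°
  direction (0.8660, -0.5000); cell (4,2); t to first gridline: x 0.8660, y 0.9000 (then +1.1547 / +2.0000)
    (5,2) via x @ 0.8660  # hit
  → r_4 = 0.8660
beam 5: φ=90°, α=15°
  direction (0.9659, 0.2588); cell (4,2); t to first gridline: x 0.7765, y 2.1250 (then +1.0353 / +3.8637)
    (5,2) via x @ 0.7765  # hit
  → r_5 = 0.7765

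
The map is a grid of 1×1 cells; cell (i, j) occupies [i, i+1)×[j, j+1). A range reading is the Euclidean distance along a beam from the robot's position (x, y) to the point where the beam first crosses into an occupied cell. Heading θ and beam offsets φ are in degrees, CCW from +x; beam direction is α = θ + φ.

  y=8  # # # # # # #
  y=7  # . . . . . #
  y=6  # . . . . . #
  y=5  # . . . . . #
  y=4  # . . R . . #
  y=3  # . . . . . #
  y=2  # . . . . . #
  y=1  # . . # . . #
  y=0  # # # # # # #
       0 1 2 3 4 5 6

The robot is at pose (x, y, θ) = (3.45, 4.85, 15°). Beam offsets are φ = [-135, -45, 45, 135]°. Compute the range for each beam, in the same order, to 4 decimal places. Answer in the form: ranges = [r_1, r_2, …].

ranges = [4.4456, 2.9445, 3.6373, 2.8290]

beam 1: φ=-135°, α=240°
  cosα=-0.5000 sinα=-0.8660 | (3,4) | tMaxX 0.9000 tMaxY 0.9815 | tΔX 2.0000 tΔY 1.1547
    t=0.9000 [x] (2,4)
    t=0.9815 [y] (2,3)
    t=2.1362 [y] (2,2)
    t=2.9000 [x] (1,2)
    t=3.2909 [y] (1,1)
    t=4.4456 [y] (1,0) — stop
  → r_1 = 4.4456
beam 2: φ=-45°, α=330°
  cosα=0.8660 sinα=-0.5000 | (3,4) | tMaxX 0.6351 tMaxY 1.7000 | tΔX 1.1547 tΔY 2.0000
    t=0.6351 [x] (4,4)
    t=1.7000 [y] (4,3)
    t=1.7898 [x] (5,3)
    t=2.9445 [x] (6,3) — stop
  → r_2 = 2.9445
beam 3: φ=45°, α=60°
  cosα=0.5000 sinα=0.8660 | (3,4) | tMaxX 1.1000 tMaxY 0.1732 | tΔX 2.0000 tΔY 1.1547
    t=0.1732 [y] (3,5)
    t=1.1000 [x] (4,5)
    t=1.3279 [y] (4,6)
    t=2.4826 [y] (4,7)
    t=3.1000 [x] (5,7)
    t=3.6373 [y] (5,8) — stop
  → r_3 = 3.6373
beam 4: φ=135°, α=150°
  cosα=-0.8660 sinα=0.5000 | (3,4) | tMaxX 0.5196 tMaxY 0.3000 | tΔX 1.1547 tΔY 2.0000
    t=0.3000 [y] (3,5)
    t=0.5196 [x] (2,5)
    t=1.6743 [x] (1,5)
    t=2.3000 [y] (1,6)
    t=2.8290 [x] (0,6) — stop
  → r_4 = 2.8290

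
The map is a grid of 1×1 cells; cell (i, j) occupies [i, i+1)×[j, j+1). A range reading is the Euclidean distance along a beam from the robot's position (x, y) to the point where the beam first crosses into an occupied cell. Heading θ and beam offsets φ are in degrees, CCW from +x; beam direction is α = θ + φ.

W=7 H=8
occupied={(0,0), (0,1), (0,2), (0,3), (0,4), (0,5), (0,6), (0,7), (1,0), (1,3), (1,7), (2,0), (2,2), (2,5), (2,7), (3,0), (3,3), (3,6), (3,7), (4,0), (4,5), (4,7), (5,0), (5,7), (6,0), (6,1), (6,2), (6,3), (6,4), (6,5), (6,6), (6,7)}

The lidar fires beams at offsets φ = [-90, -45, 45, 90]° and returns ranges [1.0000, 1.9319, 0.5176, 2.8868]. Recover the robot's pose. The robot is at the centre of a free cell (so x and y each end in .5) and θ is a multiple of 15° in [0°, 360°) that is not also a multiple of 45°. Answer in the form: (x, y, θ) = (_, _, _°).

Enumerate (i+0.5, j+0.5, θ) over the 24 free cells and 16 admissible headings. For each, cast all 4 beams and compare to the given ranges.
  (4.5, 1.5, 285°): beam 1 = 1.9319 ≠ 1.0000 ✗
  (3.5, 5.5, 345°): beam 1 = 1.5529 ≠ 1.0000 ✗
  (1.5, 4.5, 255°): beam 1 = 0.5176 ≠ 1.0000 ✗
  (4.5, 4.5, 195°): beam 1 = 0.5176 ≠ 1.0000 ✗
  (4.5, 2.5, 210°): beam 2 = 1.5529 ≠ 1.9319 ✗
  …
  (3.5, 4.5, 240°): r_1=1.0000, r_2=1.9319, r_3=0.5176, r_4=2.8868 — all match ✓
Unique over the lattice → pose = (3.5, 4.5, 240°).

(x, y, θ) = (3.5, 4.5, 240°)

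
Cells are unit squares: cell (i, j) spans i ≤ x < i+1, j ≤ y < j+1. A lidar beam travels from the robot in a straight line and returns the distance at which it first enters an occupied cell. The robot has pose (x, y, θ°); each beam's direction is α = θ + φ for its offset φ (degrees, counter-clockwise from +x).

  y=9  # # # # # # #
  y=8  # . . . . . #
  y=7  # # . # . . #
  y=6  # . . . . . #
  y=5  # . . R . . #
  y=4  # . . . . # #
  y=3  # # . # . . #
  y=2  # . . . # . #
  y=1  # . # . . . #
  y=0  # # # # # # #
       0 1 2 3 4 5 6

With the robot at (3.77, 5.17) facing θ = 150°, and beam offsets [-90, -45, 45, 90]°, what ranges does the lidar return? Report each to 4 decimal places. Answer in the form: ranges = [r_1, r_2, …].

beam 1: φ=-90°, α=60°
  direction (0.5000, 0.8660); cell (3,5); t to first gridline: x 0.4600, y 0.9584 (then +2.0000 / +1.1547)
    (4,5) via x @ 0.4600
    (4,6) via y @ 0.9584
    (4,7) via y @ 2.1131
    (5,7) via x @ 2.4600
    (5,8) via y @ 3.2678
    (5,9) via y @ 4.4225  # hit
  → r_1 = 4.4225
beam 2: φ=-45°, α=105°
  direction (-0.2588, 0.9659); cell (3,5); t to first gridline: x 2.9751, y 0.8593 (then +3.8637 / +1.0353)
    (3,6) via y @ 0.8593
    (3,7) via y @ 1.8946  # hit
  → r_2 = 1.8946
beam 3: φ=45°, α=195°
  direction (-0.9659, -0.2588); cell (3,5); t to first gridline: x 0.7972, y 0.6568 (then +1.0353 / +3.8637)
    (3,4) via y @ 0.6568
    (2,4) via x @ 0.7972
    (1,4) via x @ 1.8324
    (0,4) via x @ 2.8677  # hit
  → r_3 = 2.8677
beam 4: φ=90°, α=240°
  direction (-0.5000, -0.8660); cell (3,5); t to first gridline: x 1.5400, y 0.1963 (then +2.0000 / +1.1547)
    (3,4) via y @ 0.1963
    (3,3) via y @ 1.3510  # hit
  → r_4 = 1.3510

ranges = [4.4225, 1.8946, 2.8677, 1.3510]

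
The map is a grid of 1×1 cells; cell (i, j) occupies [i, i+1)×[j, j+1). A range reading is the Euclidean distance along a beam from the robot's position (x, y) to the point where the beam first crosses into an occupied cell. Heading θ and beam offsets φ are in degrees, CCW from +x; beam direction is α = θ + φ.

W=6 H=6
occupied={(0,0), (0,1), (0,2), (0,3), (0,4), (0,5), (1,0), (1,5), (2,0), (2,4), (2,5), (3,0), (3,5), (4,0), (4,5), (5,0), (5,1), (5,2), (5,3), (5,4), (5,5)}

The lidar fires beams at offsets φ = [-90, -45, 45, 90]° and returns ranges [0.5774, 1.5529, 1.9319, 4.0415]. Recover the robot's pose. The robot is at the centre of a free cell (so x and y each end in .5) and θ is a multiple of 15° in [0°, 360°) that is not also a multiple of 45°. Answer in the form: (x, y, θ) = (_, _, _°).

Candidates: 15 free-cell centres × 16 headings = 240 poses. Raycast each; keep the one whose scan matches to 4 dp.
  (4.5, 2.5, 255°): beam 1 = 3.6235 ≠ 0.5774 ✗
  (4.5, 3.5, 345°): beam 1 = 2.5882 ≠ 0.5774 ✗
  (4.5, 3.5, 30°): beam 1 = 1.0000 ≠ 0.5774 ✗
  (1.5, 1.5, 15°): beam 1 = 0.5176 ≠ 0.5774 ✗
  …
  (4.5, 3.5, 120°): r_1=0.5774, r_2=1.5529, r_3=1.9319, r_4=4.0415 — all match ✓
Unique over the lattice → pose = (4.5, 3.5, 120°).

(x, y, θ) = (4.5, 3.5, 120°)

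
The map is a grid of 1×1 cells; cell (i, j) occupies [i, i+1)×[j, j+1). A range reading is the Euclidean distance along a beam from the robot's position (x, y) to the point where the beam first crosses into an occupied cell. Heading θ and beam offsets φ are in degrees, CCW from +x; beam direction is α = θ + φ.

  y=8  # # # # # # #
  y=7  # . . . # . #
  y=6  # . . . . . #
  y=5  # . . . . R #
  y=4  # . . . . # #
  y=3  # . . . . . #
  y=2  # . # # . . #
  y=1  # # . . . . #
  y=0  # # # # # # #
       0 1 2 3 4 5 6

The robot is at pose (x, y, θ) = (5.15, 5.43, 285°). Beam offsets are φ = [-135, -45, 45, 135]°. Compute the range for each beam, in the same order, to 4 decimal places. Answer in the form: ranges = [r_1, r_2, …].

beam 1: φ=-135°, α=150°
  direction (-0.8660, 0.5000); cell (5,5); t to first gridline: x 0.1732, y 1.1400 (then +1.1547 / +2.0000)
    (4,5) via x @ 0.1732
    (4,6) via y @ 1.1400
    (3,6) via x @ 1.3279
    (2,6) via x @ 2.4826
    (2,7) via y @ 3.1400
    (1,7) via x @ 3.6373
    (0,7) via x @ 4.7920  # hit
  → r_1 = 4.7920
beam 2: φ=-45°, α=240°
  direction (-0.5000, -0.8660); cell (5,5); t to first gridline: x 0.3000, y 0.4965 (then +2.0000 / +1.1547)
    (4,5) via x @ 0.3000
    (4,4) via y @ 0.4965
    (4,3) via y @ 1.6512
    (3,3) via x @ 2.3000
    (3,2) via y @ 2.8059  # hit
  → r_2 = 2.8059
beam 3: φ=45°, α=330°
  direction (0.8660, -0.5000); cell (5,5); t to first gridline: x 0.9815, y 0.8600 (then +1.1547 / +2.0000)
    (5,4) via y @ 0.8600  # hit
  → r_3 = 0.8600
beam 4: φ=135°, α=60°
  direction (0.5000, 0.8660); cell (5,5); t to first gridline: x 1.7000, y 0.6582 (then +2.0000 / +1.1547)
    (5,6) via y @ 0.6582
    (6,6) via x @ 1.7000  # hit
  → r_4 = 1.7000

ranges = [4.7920, 2.8059, 0.8600, 1.7000]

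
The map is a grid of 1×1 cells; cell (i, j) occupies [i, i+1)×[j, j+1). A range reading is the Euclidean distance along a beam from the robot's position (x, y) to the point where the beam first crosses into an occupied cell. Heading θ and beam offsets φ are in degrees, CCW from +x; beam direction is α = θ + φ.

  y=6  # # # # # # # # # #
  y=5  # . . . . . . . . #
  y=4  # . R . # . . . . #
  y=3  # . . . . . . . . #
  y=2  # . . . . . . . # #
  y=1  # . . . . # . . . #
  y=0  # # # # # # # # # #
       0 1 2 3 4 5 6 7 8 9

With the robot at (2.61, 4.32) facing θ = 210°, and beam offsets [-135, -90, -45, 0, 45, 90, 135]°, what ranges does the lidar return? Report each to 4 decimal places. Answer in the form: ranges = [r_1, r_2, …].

beam 1: φ=-135°, α=75°
  direction (0.2588, 0.9659); cell (2,4); t to first gridline: x 1.5068, y 0.7040 (then +3.8637 / +1.0353)
    (2,5) via y @ 0.7040
    (3,5) via x @ 1.5068
    (3,6) via y @ 1.7393  # hit
  → r_1 = 1.7393
beam 2: φ=-90°, α=120°
  direction (-0.5000, 0.8660); cell (2,4); t to first gridline: x 1.2200, y 0.7852 (then +2.0000 / +1.1547)
    (2,5) via y @ 0.7852
    (1,5) via x @ 1.2200
    (1,6) via y @ 1.9399  # hit
  → r_2 = 1.9399
beam 3: φ=-45°, α=165°
  direction (-0.9659, 0.2588); cell (2,4); t to first gridline: x 0.6315, y 2.6273 (then +1.0353 / +3.8637)
    (1,4) via x @ 0.6315
    (0,4) via x @ 1.6668  # hit
  → r_3 = 1.6668
beam 4: φ=0°, α=210°
  direction (-0.8660, -0.5000); cell (2,4); t to first gridline: x 0.7044, y 0.6400 (then +1.1547 / +2.0000)
    (2,3) via y @ 0.6400
    (1,3) via x @ 0.7044
    (0,3) via x @ 1.8591  # hit
  → r_4 = 1.8591
beam 5: φ=45°, α=255°
  direction (-0.2588, -0.9659); cell (2,4); t to first gridline: x 2.3569, y 0.3313 (then +3.8637 / +1.0353)
    (2,3) via y @ 0.3313
    (2,2) via y @ 1.3666
    (1,2) via x @ 2.3569
    (1,1) via y @ 2.4018
    (1,0) via y @ 3.4371  # hit
  → r_5 = 3.4371
beam 6: φ=90°, α=300°
  direction (0.5000, -0.8660); cell (2,4); t to first gridline: x 0.7800, y 0.3695 (then +2.0000 / +1.1547)
    (2,3) via y @ 0.3695
    (3,3) via x @ 0.7800
    (3,2) via y @ 1.5242
    (3,1) via y @ 2.6789
    (4,1) via x @ 2.7800
    (4,0) via y @ 3.8336  # hit
  → r_6 = 3.8336
beam 7: φ=135°, α=345°
  direction (0.9659, -0.2588); cell (2,4); t to first gridline: x 0.4038, y 1.2364 (then +1.0353 / +3.8637)
    (3,4) via x @ 0.4038
    (3,3) via y @ 1.2364
    (4,3) via x @ 1.4390
    (5,3) via x @ 2.4743
    (6,3) via x @ 3.5096
    (7,3) via x @ 4.5449
    (7,2) via y @ 5.1001
    (8,2) via x @ 5.5801  # hit
  → r_7 = 5.5801

ranges = [1.7393, 1.9399, 1.6668, 1.8591, 3.4371, 3.8336, 5.5801]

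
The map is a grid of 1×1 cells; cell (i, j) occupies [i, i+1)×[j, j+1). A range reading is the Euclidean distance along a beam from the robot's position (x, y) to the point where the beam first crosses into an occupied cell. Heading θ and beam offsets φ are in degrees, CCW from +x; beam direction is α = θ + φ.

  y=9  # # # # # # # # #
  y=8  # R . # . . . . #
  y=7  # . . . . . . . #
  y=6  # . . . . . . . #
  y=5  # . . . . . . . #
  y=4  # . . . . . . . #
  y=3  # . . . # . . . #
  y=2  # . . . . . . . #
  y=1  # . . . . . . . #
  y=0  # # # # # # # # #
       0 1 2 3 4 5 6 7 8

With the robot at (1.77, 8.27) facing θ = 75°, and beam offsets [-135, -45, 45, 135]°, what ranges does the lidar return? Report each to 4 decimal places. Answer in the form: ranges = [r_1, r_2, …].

beam 1: φ=-135°, α=300°
  d=(0.5000,-0.8660)  start (1,8)  tX=0.4600 tY=0.3118  stride 1/|dx|=2.0000 1/|dy|=1.1547
    cross y-line → (1,7), t=0.3118
    cross x-line → (2,7), t=0.4600
    cross y-line → (2,6), t=1.4665
    cross x-line → (3,6), t=2.4600
    cross y-line → (3,5), t=2.6212
    cross y-line → (3,4), t=3.7759
    cross x-line → (4,4), t=4.4600
    cross y-line → (4,3), t=4.9306 (wall)
  → r_1 = 4.9306
beam 2: φ=-45°, α=30°
  d=(0.8660,0.5000)  start (1,8)  tX=0.2656 tY=1.4600  stride 1/|dx|=1.1547 1/|dy|=2.0000
    cross x-line → (2,8), t=0.2656
    cross x-line → (3,8), t=1.4203 (wall)
  → r_2 = 1.4203
beam 3: φ=45°, α=120°
  d=(-0.5000,0.8660)  start (1,8)  tX=1.5400 tY=0.8429  stride 1/|dx|=2.0000 1/|dy|=1.1547
    cross y-line → (1,9), t=0.8429 (wall)
  → r_3 = 0.8429
beam 4: φ=135°, α=210°
  d=(-0.8660,-0.5000)  start (1,8)  tX=0.8891 tY=0.5400  stride 1/|dx|=1.1547 1/|dy|=2.0000
    cross y-line → (1,7), t=0.5400
    cross x-line → (0,7), t=0.8891 (wall)
  → r_4 = 0.8891

ranges = [4.9306, 1.4203, 0.8429, 0.8891]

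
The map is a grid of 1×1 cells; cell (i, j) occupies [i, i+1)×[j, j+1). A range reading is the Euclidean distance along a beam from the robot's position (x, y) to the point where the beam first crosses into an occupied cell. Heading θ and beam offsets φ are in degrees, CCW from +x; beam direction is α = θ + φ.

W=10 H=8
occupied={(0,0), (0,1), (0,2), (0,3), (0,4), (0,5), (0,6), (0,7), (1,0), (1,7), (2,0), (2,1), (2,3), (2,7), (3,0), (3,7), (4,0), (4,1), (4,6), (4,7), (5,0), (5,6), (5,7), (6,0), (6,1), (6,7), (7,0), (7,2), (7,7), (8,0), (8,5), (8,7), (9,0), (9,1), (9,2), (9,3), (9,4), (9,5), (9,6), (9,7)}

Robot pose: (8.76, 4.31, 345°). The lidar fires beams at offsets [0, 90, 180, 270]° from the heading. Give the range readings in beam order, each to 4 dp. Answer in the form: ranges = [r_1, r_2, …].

ranges = [0.2485, 0.7143, 8.0337, 3.4268]

beam 1: φ=0°, α=345°
  dir = (cos 345°, sin 345°) = (0.9659, -0.2588); from cell (8,4)
  next x-line at t=0.2485, next y-line at t=1.1977; Δt_x=1.0353, Δt_y=3.8637
    x: enter (9,4) at t=0.2485 ← occupied
  → r_1 = 0.2485
beam 2: φ=90°, α=75°
  dir = (cos 75°, sin 75°) = (0.2588, 0.9659); from cell (8,4)
  next x-line at t=0.9273, next y-line at t=0.7143; Δt_x=3.8637, Δt_y=1.0353
    y: enter (8,5) at t=0.7143 ← occupied
  → r_2 = 0.7143
beam 3: φ=180°, α=165°
  dir = (cos 165°, sin 165°) = (-0.9659, 0.2588); from cell (8,4)
  next x-line at t=0.7868, next y-line at t=2.6660; Δt_x=1.0353, Δt_y=3.8637
    x: enter (7,4) at t=0.7868
    x: enter (6,4) at t=1.8221
    y: enter (6,5) at t=2.6660
    x: enter (5,5) at t=2.8574
    x: enter (4,5) at t=3.8926
    x: enter (3,5) at t=4.9279
    x: enter (2,5) at t=5.9632
    y: enter (2,6) at t=6.5297
    x: enter (1,6) at t=6.9985
    x: enter (0,6) at t=8.0337 ← occupied
  → r_3 = 8.0337
beam 4: φ=270°, α=255°
  dir = (cos 255°, sin 255°) = (-0.2588, -0.9659); from cell (8,4)
  next x-line at t=2.9364, next y-line at t=0.3209; Δt_x=3.8637, Δt_y=1.0353
    y: enter (8,3) at t=0.3209
    y: enter (8,2) at t=1.3562
    y: enter (8,1) at t=2.3915
    x: enter (7,1) at t=2.9364
    y: enter (7,0) at t=3.4268 ← occupied
  → r_4 = 3.4268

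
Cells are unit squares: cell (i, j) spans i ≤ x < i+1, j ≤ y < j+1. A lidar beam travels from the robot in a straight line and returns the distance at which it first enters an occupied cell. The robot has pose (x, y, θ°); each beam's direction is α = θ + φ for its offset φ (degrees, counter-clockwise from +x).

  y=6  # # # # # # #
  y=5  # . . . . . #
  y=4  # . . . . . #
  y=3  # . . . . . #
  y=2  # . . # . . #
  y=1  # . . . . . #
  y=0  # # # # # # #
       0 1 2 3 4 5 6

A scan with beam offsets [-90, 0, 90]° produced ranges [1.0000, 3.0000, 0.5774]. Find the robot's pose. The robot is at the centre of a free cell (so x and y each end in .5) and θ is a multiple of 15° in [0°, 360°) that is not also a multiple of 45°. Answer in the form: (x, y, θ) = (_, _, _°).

(x, y, θ) = (5.5, 5.5, 240°)

Candidates: 24 free-cell centres × 16 headings = 384 poses. Raycast each; keep the one whose scan matches to 4 dp.
  (5.5, 3.5, 120°): beam 1 = 0.5774 ≠ 1.0000 ✗
  (3.5, 3.5, 150°): beam 1 = 2.8868 ≠ 1.0000 ✗
  (5.5, 1.5, 120°): beam 1 = 0.5774 ≠ 1.0000 ✗
  …
  (5.5, 5.5, 240°): r_1=1.0000, r_2=3.0000, r_3=0.5774 — all match ✓
No second candidate reproduces the full scan.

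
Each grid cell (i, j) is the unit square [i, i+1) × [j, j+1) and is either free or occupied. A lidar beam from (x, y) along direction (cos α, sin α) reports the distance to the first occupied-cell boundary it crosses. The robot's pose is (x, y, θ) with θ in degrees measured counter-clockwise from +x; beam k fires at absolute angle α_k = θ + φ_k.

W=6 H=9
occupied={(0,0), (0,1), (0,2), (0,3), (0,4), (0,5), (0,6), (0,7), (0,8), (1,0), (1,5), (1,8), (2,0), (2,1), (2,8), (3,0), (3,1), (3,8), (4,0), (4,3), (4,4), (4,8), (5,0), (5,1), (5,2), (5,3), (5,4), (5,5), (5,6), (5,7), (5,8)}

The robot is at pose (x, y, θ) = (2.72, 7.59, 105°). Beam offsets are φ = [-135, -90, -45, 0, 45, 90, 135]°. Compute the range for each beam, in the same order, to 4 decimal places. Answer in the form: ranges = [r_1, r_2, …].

ranges = [2.6327, 1.5841, 0.4734, 0.4245, 0.8200, 1.7807, 1.8360]

beam 1: φ=-135°, α=330°
  direction (0.8660, -0.5000); cell (2,7); t to first gridline: x 0.3233, y 1.1800 (then +1.1547 / +2.0000)
    (3,7) via x @ 0.3233
    (3,6) via y @ 1.1800
    (4,6) via x @ 1.4780
    (5,6) via x @ 2.6327  # hit
  → r_1 = 2.6327
beam 2: φ=-90°, α=15°
  direction (0.9659, 0.2588); cell (2,7); t to first gridline: x 0.2899, y 1.5841 (then +1.0353 / +3.8637)
    (3,7) via x @ 0.2899
    (4,7) via x @ 1.3252
    (4,8) via y @ 1.5841  # hit
  → r_2 = 1.5841
beam 3: φ=-45°, α=60°
  direction (0.5000, 0.8660); cell (2,7); t to first gridline: x 0.5600, y 0.4734 (then +2.0000 / +1.1547)
    (2,8) via y @ 0.4734  # hit
  → r_3 = 0.4734
beam 4: φ=0°, α=105°
  direction (-0.2588, 0.9659); cell (2,7); t to first gridline: x 2.7819, y 0.4245 (then +3.8637 / +1.0353)
    (2,8) via y @ 0.4245  # hit
  → r_4 = 0.4245
beam 5: φ=45°, α=150°
  direction (-0.8660, 0.5000); cell (2,7); t to first gridline: x 0.8314, y 0.8200 (then +1.1547 / +2.0000)
    (2,8) via y @ 0.8200  # hit
  → r_5 = 0.8200
beam 6: φ=90°, α=195°
  direction (-0.9659, -0.2588); cell (2,7); t to first gridline: x 0.7454, y 2.2796 (then +1.0353 / +3.8637)
    (1,7) via x @ 0.7454
    (0,7) via x @ 1.7807  # hit
  → r_6 = 1.7807
beam 7: φ=135°, α=240°
  direction (-0.5000, -0.8660); cell (2,7); t to first gridline: x 1.4400, y 0.6813 (then +2.0000 / +1.1547)
    (2,6) via y @ 0.6813
    (1,6) via x @ 1.4400
    (1,5) via y @ 1.8360  # hit
  → r_7 = 1.8360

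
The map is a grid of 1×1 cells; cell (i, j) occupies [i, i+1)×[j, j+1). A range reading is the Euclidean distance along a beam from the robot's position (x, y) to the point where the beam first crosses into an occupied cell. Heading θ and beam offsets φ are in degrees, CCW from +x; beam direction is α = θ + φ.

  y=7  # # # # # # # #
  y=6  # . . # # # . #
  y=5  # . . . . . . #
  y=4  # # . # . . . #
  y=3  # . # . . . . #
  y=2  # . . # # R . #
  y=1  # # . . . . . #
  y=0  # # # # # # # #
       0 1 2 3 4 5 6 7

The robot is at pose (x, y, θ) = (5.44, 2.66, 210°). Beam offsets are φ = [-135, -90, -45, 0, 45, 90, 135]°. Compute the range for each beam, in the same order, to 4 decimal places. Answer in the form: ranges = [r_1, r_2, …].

ranges = [4.4931, 3.8567, 0.4555, 0.5081, 1.7186, 1.9168, 1.6150]

beam 1: φ=-135°, α=75°
  d=(0.2588,0.9659)  start (5,2)  tX=2.1637 tY=0.3520  stride 1/|dx|=3.8637 1/|dy|=1.0353
    cross y-line → (5,3), t=0.3520
    cross y-line → (5,4), t=1.3873
    cross x-line → (6,4), t=2.1637
    cross y-line → (6,5), t=2.4225
    cross y-line → (6,6), t=3.4578
    cross y-line → (6,7), t=4.4931 (wall)
  → r_1 = 4.4931
beam 2: φ=-90°, α=120°
  d=(-0.5000,0.8660)  start (5,2)  tX=0.8800 tY=0.3926  stride 1/|dx|=2.0000 1/|dy|=1.1547
    cross y-line → (5,3), t=0.3926
    cross x-line → (4,3), t=0.8800
    cross y-line → (4,4), t=1.5473
    cross y-line → (4,5), t=2.7020
    cross x-line → (3,5), t=2.8800
    cross y-line → (3,6), t=3.8567 (wall)
  → r_2 = 3.8567
beam 3: φ=-45°, α=165°
  d=(-0.9659,0.2588)  start (5,2)  tX=0.4555 tY=1.3137  stride 1/|dx|=1.0353 1/|dy|=3.8637
    cross x-line → (4,2), t=0.4555 (wall)
  → r_3 = 0.4555
beam 4: φ=0°, α=210°
  d=(-0.8660,-0.5000)  start (5,2)  tX=0.5081 tY=1.3200  stride 1/|dx|=1.1547 1/|dy|=2.0000
    cross x-line → (4,2), t=0.5081 (wall)
  → r_4 = 0.5081
beam 5: φ=45°, α=255°
  d=(-0.2588,-0.9659)  start (5,2)  tX=1.7000 tY=0.6833  stride 1/|dx|=3.8637 1/|dy|=1.0353
    cross y-line → (5,1), t=0.6833
    cross x-line → (4,1), t=1.7000
    cross y-line → (4,0), t=1.7186 (wall)
  → r_5 = 1.7186
beam 6: φ=90°, α=300°
  d=(0.5000,-0.8660)  start (5,2)  tX=1.1200 tY=0.7621  stride 1/|dx|=2.0000 1/|dy|=1.1547
    cross y-line → (5,1), t=0.7621
    cross x-line → (6,1), t=1.1200
    cross y-line → (6,0), t=1.9168 (wall)
  → r_6 = 1.9168
beam 7: φ=135°, α=345°
  d=(0.9659,-0.2588)  start (5,2)  tX=0.5798 tY=2.5500  stride 1/|dx|=1.0353 1/|dy|=3.8637
    cross x-line → (6,2), t=0.5798
    cross x-line → (7,2), t=1.6150 (wall)
  → r_7 = 1.6150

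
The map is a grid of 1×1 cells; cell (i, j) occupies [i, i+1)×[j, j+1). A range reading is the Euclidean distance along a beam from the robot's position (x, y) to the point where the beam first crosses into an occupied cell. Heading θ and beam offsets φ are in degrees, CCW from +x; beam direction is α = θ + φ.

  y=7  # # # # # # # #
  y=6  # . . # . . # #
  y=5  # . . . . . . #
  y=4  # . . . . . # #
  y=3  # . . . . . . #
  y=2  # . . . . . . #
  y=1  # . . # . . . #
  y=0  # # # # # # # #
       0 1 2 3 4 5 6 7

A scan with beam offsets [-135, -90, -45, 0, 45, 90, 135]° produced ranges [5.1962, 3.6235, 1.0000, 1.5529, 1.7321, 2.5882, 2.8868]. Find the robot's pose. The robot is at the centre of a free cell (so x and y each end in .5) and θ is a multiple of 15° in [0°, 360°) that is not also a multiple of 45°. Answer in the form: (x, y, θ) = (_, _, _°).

(x, y, θ) = (4.5, 2.5, 255°)

Enumerate (i+0.5, j+0.5, θ) over the 32 free cells and 16 admissible headings. For each, cast all 7 beams and compare to the given ranges.
  (1.5, 5.5, 75°): beam 1 = 4.0415 ≠ 5.1962 ✗
  (1.5, 6.5, 30°): beam 1 = 1.9319 ≠ 5.1962 ✗
  (3.5, 4.5, 60°): beam 1 = 3.6235 ≠ 5.1962 ✗
  …
  (4.5, 2.5, 255°): r_1=5.1962, r_2=3.6235, r_3=1.0000, r_4=1.5529, r_5=1.7321, r_6=2.5882, r_7=2.8868 — all match ✓
Only this pose fits every beam.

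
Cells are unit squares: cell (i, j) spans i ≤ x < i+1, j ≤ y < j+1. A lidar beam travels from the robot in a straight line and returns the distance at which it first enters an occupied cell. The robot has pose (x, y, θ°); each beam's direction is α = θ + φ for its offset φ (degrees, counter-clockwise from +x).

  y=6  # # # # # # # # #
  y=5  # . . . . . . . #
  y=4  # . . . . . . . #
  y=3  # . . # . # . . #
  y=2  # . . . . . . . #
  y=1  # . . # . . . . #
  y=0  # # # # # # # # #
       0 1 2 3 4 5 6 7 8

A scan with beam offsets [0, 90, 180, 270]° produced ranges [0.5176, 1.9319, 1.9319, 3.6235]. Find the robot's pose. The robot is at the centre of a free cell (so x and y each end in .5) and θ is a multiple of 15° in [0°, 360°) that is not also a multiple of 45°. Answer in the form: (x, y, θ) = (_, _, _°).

(x, y, θ) = (4.5, 5.5, 75°)

The pose lattice has 32·16 = 512 candidates. Test each by forward raycasting.
  (4.5, 3.5, 285°): beam 1 = 2.5882 ≠ 0.5176 ✗
  (4.5, 1.5, 165°): beam 2 = 0.5176 ≠ 1.9319 ✗
  (1.5, 1.5, 345°): beam 1 = 1.5529 ≠ 0.5176 ✗
  (6.5, 2.5, 150°): beam 1 = 1.0000 ≠ 0.5176 ✗
  …
  (4.5, 5.5, 75°): r_1=0.5176, r_2=1.9319, r_3=1.9319, r_4=3.6235 — all match ✓
Unique over the lattice → pose = (4.5, 5.5, 75°).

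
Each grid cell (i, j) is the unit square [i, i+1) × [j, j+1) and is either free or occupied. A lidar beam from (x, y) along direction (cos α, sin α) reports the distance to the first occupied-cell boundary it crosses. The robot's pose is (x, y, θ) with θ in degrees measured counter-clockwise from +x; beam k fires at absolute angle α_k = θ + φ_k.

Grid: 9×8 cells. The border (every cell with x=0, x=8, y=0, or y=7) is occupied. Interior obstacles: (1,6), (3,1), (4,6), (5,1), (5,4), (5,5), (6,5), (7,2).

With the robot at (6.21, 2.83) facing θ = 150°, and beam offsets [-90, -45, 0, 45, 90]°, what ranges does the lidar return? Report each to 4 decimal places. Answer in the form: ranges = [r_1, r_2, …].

ranges = [3.5800, 1.2113, 6.0160, 3.2069, 0.9584]

beam 1: φ=-90°, α=60°
  direction (0.5000, 0.8660); cell (6,2); t to first gridline: x 1.5800, y 0.1963 (then +2.0000 / +1.1547)
    (6,3) via y @ 0.1963
    (6,4) via y @ 1.3510
    (7,4) via x @ 1.5800
    (7,5) via y @ 2.5057
    (8,5) via x @ 3.5800  # hit
  → r_1 = 3.5800
beam 2: φ=-45°, α=105°
  direction (-0.2588, 0.9659); cell (6,2); t to first gridline: x 0.8114, y 0.1760 (then +3.8637 / +1.0353)
    (6,3) via y @ 0.1760
    (5,3) via x @ 0.8114
    (5,4) via y @ 1.2113  # hit
  → r_2 = 1.2113
beam 3: φ=0°, α=150°
  direction (-0.8660, 0.5000); cell (6,2); t to first gridline: x 0.2425, y 0.3400 (then +1.1547 / +2.0000)
    (5,2) via x @ 0.2425
    (5,3) via y @ 0.3400
    (4,3) via x @ 1.3972
    (4,4) via y @ 2.3400
    (3,4) via x @ 2.5519
    (2,4) via x @ 3.7066
    (2,5) via y @ 4.3400
    (1,5) via x @ 4.8613
    (0,5) via x @ 6.0160  # hit
  → r_3 = 6.0160
beam 4: φ=45°, α=195°
  direction (-0.9659, -0.2588); cell (6,2); t to first gridline: x 0.2174, y 3.2069 (then +1.0353 / +3.8637)
    (5,2) via x @ 0.2174
    (4,2) via x @ 1.2527
    (3,2) via x @ 2.2880
    (3,1) via y @ 3.2069  # hit
  → r_4 = 3.2069
beam 5: φ=90°, α=240°
  direction (-0.5000, -0.8660); cell (6,2); t to first gridline: x 0.4200, y 0.9584 (then +2.0000 / +1.1547)
    (5,2) via x @ 0.4200
    (5,1) via y @ 0.9584  # hit
  → r_5 = 0.9584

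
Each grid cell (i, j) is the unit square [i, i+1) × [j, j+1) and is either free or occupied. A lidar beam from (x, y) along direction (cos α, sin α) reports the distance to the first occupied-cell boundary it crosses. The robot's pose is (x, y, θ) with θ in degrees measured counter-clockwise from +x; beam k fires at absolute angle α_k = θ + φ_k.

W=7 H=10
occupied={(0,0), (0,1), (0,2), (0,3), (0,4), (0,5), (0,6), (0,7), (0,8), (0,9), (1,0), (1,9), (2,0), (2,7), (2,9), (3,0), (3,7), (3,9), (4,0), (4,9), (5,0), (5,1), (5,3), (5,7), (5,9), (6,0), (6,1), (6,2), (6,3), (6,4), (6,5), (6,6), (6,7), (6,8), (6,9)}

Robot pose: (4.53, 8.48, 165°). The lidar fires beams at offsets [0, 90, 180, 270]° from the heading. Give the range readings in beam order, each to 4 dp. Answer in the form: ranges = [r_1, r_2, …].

beam 1: φ=0°, α=165°
  d=(-0.9659,0.2588)  start (4,8)  tX=0.5487 tY=2.0091  stride 1/|dx|=1.0353 1/|dy|=3.8637
    cross x-line → (3,8), t=0.5487
    cross x-line → (2,8), t=1.5840
    cross y-line → (2,9), t=2.0091 (wall)
  → r_1 = 2.0091
beam 2: φ=90°, α=255°
  d=(-0.2588,-0.9659)  start (4,8)  tX=2.0478 tY=0.4969  stride 1/|dx|=3.8637 1/|dy|=1.0353
    cross y-line → (4,7), t=0.4969
    cross y-line → (4,6), t=1.5322
    cross x-line → (3,6), t=2.0478
    cross y-line → (3,5), t=2.5675
    cross y-line → (3,4), t=3.6028
    cross y-line → (3,3), t=4.6380
    cross y-line → (3,2), t=5.6733
    cross x-line → (2,2), t=5.9115
    cross y-line → (2,1), t=6.7086
    cross y-line → (2,0), t=7.7439 (wall)
  → r_2 = 7.7439
beam 3: φ=180°, α=345°
  d=(0.9659,-0.2588)  start (4,8)  tX=0.4866 tY=1.8546  stride 1/|dx|=1.0353 1/|dy|=3.8637
    cross x-line → (5,8), t=0.4866
    cross x-line → (6,8), t=1.5219 (wall)
  → r_3 = 1.5219
beam 4: φ=270°, α=75°
  d=(0.2588,0.9659)  start (4,8)  tX=1.8159 tY=0.5383  stride 1/|dx|=3.8637 1/|dy|=1.0353
    cross y-line → (4,9), t=0.5383 (wall)
  → r_4 = 0.5383

ranges = [2.0091, 7.7439, 1.5219, 0.5383]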